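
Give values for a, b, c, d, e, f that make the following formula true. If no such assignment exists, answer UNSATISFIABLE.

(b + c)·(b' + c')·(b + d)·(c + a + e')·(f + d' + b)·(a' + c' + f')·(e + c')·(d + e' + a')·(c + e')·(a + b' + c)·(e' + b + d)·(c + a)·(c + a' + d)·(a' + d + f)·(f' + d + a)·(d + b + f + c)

Case b = 1:
Unit clause (c') forces c = 0.
Unit clause (e') forces e = 0.
Unit clause (a) forces a = 1.
Unit clause (d) forces d = 1.
No clause remains; f is free.

a=1, b=1, c=0, d=1, e=0, f=1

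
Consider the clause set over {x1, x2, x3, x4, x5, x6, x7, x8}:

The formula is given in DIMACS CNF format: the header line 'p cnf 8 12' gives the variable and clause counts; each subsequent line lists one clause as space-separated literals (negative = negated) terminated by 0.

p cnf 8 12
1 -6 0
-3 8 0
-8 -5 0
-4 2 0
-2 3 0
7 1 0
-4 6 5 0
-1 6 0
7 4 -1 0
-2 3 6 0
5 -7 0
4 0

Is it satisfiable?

Unit clause (x4) forces x4 = True.
Unit clause (x2) forces x2 = True.
Unit clause (x3) forces x3 = True.
Unit clause (x8) forces x8 = True.
Unit clause (¬x5) forces x5 = False.
Unit clause (x6) forces x6 = True.
Unit clause (x1) forces x1 = True.
Unit clause (¬x7) forces x7 = False.
All clauses are satisfied.
A satisfying assignment: x1 ↦ True; x2 ↦ True; x3 ↦ True; x4 ↦ True; x5 ↦ False; x6 ↦ True; x7 ↦ False; x8 ↦ True.

Satisfiable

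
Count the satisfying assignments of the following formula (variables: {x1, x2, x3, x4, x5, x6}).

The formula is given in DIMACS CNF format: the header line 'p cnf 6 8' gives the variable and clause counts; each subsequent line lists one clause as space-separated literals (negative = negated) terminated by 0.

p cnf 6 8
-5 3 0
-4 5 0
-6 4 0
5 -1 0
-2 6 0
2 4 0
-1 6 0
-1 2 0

There are 2^6 = 64 truth assignments over (x1, x2, x3, x4, x5, x6).
Split on x6. With x6 = True, the clauses containing x6 are satisfied and ¬x6 drops from the rest; 3 of the 2^5 = 32 assignments to the other variables satisfy what remains.
With x6 = False, by the same count on the reduced clause set, 1 assignment works.
(One model: x1=F, x2=F, x3=T, x4=T, x5=T, x6=F.)
Total: 3 + 1 = 4.

4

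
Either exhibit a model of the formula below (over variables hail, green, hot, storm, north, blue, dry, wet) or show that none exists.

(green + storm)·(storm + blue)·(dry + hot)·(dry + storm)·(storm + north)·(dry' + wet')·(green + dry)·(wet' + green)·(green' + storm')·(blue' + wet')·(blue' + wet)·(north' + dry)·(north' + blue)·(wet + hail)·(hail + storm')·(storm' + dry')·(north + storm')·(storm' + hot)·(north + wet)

UNSATISFIABLE

Try green = 1.
From the singleton clause (storm'), storm = 0.
From the singleton clause (blue), blue = 1.
From the singleton clause (dry), dry = 1.
From the singleton clause (north), north = 1.
From the singleton clause (wet'), wet = 0.
That conflicts with the unit clause (wet).
That branch fails; take green = 0 instead.
From the singleton clause (storm), storm = 1.
From the singleton clause (dry), dry = 1.
That conflicts with the unit clause (dry').
Both values of green lead to a conflict.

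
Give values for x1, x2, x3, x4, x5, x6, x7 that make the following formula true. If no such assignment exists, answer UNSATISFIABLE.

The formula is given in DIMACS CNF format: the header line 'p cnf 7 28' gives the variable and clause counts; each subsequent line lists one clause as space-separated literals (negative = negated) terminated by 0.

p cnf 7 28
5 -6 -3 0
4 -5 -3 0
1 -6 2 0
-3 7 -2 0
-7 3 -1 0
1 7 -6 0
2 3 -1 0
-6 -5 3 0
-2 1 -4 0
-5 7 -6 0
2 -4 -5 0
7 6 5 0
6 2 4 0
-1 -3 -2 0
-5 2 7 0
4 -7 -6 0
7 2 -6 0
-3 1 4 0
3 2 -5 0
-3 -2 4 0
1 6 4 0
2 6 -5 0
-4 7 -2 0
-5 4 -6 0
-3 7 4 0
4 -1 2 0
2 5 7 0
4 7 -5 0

Case x5 = False:
Case x6 = False:
Unit clause (x7) forces x7 = True.
Case x3 = False:
Unit clause (¬x1) forces x1 = False.
Unit clause (x4) forces x4 = True.
Unit clause (¬x2) forces x2 = False.
All clauses are satisfied.

x1: False, x2: False, x3: False, x4: True, x5: False, x6: False, x7: True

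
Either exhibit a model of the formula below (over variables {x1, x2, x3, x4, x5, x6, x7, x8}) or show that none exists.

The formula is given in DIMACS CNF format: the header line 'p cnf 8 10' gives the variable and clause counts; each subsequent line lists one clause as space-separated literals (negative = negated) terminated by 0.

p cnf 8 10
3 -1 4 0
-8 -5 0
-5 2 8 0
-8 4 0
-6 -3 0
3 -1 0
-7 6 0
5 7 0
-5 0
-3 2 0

The clause (¬x5) is unit, so x5 = False.
The clause (x7) is unit, so x7 = True.
The clause (x6) is unit, so x6 = True.
The clause (¬x3) is unit, so x3 = False.
The clause (¬x1) is unit, so x1 = False.
Try x8 = False.
No clause remains; x2, x4 are free.

x1 ↦ False, x2 ↦ False, x3 ↦ False, x4 ↦ True, x5 ↦ False, x6 ↦ True, x7 ↦ True, x8 ↦ False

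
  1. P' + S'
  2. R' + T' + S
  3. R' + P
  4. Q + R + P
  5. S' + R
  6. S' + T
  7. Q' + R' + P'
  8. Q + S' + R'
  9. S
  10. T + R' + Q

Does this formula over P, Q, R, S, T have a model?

No, unsatisfiable

The clause (S) is unit, so S = 1.
The clause (P') is unit, so P = 0.
The clause (R') is unit, so R = 0.
But (R) is also a unit clause — contradiction.
No assignment satisfies every clause.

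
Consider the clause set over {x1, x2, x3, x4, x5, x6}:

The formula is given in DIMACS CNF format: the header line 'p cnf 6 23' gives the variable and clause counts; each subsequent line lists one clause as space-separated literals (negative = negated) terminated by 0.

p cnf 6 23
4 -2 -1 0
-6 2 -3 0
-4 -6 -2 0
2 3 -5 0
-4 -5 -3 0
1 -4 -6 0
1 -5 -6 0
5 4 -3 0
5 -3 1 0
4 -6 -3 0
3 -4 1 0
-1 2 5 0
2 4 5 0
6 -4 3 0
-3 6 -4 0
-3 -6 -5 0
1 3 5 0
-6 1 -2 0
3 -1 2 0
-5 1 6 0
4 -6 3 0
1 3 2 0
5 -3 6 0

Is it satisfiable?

Suppose x4 = False.
Suppose x2 = False.
The clause (x5) is unit, so x5 = True.
The clause (x3) is unit, so x3 = True.
The clause (¬x6) is unit, so x6 = False.
The clause (x1) is unit, so x1 = True.
All clauses are satisfied.
A satisfying assignment: x1 ↦ True, x2 ↦ False, x3 ↦ True, x4 ↦ False, x5 ↦ True, x6 ↦ False.

Yes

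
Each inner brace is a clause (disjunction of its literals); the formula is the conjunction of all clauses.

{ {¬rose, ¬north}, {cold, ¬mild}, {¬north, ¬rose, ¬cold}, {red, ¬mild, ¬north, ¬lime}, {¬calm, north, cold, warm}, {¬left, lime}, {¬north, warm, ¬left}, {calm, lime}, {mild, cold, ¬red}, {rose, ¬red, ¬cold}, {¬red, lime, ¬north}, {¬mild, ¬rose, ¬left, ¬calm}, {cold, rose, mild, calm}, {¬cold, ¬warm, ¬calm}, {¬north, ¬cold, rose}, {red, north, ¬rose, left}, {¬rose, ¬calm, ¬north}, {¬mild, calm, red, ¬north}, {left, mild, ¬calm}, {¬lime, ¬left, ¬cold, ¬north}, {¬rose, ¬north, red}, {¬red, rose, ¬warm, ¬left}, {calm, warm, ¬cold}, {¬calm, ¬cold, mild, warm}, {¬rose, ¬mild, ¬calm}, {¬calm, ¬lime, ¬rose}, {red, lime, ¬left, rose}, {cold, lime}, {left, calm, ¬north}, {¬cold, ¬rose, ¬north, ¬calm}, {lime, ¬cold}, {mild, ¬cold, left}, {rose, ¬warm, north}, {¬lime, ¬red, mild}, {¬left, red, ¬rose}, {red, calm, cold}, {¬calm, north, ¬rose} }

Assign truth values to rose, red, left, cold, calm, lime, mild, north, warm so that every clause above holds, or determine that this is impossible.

Case rose = True:
Unit clause (¬north) forces north = False.
Unit clause (¬calm) forces calm = False.
Unit clause (lime) forces lime = True.
Case cold = True:
Unit clause (warm) forces warm = True.
Case red = True:
Unit clause (mild) forces mild = True.
Every clause is now satisfied; left is unconstrained.

rose: True; red: True; left: False; cold: True; calm: False; lime: True; mild: True; north: False; warm: True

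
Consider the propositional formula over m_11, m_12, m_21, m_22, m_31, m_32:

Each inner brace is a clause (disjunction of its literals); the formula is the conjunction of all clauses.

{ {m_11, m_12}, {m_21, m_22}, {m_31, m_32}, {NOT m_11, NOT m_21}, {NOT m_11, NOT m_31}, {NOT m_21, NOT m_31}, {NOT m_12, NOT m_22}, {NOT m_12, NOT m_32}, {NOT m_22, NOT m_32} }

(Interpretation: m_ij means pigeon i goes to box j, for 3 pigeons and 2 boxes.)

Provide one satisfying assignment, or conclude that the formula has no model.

UNSATISFIABLE

Branch on m_11: set m_11 = true.
(NOT m_21) alone gives m_21 = false.
(m_22) alone gives m_22 = true.
(NOT m_31) alone gives m_31 = false.
(m_32) alone gives m_32 = true.
That conflicts with the unit clause (NOT m_32).
Backtrack on m_11: now try m_11 = false.
(m_12) alone gives m_12 = true.
(NOT m_22) alone gives m_22 = false.
(m_21) alone gives m_21 = true.
(NOT m_31) alone gives m_31 = false.
(m_32) alone gives m_32 = true.
That conflicts with the unit clause (NOT m_32).
Either choice for m_11 ends in contradiction.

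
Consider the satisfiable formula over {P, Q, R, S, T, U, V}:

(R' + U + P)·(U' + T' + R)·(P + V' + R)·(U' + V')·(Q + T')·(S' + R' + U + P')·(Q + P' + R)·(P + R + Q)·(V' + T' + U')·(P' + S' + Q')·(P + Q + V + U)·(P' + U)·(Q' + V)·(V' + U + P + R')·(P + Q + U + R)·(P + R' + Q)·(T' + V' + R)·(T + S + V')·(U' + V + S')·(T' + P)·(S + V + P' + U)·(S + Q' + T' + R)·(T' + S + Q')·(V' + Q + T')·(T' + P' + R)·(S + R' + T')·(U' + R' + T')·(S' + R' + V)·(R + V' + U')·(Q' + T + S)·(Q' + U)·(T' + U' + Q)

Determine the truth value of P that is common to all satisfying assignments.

Suppose P = 0.
(T') alone gives T = 0.
Suppose R = 0.
(V') alone gives V = 0.
(Q) alone gives Q = 1.
That conflicts with the unit clause (Q').
Undo R and try R = 1.
(U) alone gives U = 1.
(V') alone gives V = 0.
(Q') alone gives Q = 0.
That conflicts with the unit clause (Q).
Both values of R lead to a conflict.
So every satisfying assignment has P = True.

True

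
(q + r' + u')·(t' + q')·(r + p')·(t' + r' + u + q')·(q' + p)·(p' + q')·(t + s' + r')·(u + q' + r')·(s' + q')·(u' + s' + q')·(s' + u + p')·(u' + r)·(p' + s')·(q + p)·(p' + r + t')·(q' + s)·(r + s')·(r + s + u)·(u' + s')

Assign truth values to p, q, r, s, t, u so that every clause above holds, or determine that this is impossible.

p=1; q=0; r=1; s=0; t=0; u=0

Try t = 0.
Try r = 1.
From the singleton clause (s'), s = 0.
From the singleton clause (q'), q = 0.
From the singleton clause (u'), u = 0.
From the singleton clause (p), p = 1.
Every clause now holds.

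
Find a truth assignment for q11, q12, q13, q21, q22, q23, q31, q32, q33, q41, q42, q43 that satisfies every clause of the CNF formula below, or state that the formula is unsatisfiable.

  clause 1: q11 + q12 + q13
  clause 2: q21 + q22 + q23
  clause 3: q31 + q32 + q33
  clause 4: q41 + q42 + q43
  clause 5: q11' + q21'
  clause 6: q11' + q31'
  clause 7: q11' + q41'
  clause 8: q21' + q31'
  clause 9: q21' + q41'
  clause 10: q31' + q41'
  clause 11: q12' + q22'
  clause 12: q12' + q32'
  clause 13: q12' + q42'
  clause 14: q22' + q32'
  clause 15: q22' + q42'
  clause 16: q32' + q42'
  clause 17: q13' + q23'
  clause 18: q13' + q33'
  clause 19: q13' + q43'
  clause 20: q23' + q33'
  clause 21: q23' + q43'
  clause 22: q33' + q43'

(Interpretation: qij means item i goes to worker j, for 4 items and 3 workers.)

UNSATISFIABLE

Try q11 = 0.
Try q12 = 1.
From the singleton clause (q22'), q22 = 0.
From the singleton clause (q32'), q32 = 0.
From the singleton clause (q42'), q42 = 0.
Try q21 = 1.
From the singleton clause (q31'), q31 = 0.
From the singleton clause (q33), q33 = 1.
From the singleton clause (q41'), q41 = 0.
From the singleton clause (q43), q43 = 1.
That conflicts with the unit clause (q43').
Undo q21 and try q21 = 0.
From the singleton clause (q23), q23 = 1.
From the singleton clause (q13'), q13 = 0.
From the singleton clause (q33'), q33 = 0.
From the singleton clause (q31), q31 = 1.
From the singleton clause (q41'), q41 = 0.
From the singleton clause (q43), q43 = 1.
That conflicts with the unit clause (q43').
Either choice for q21 ends in contradiction.
Undo q12 and try q12 = 0.
From the singleton clause (q13), q13 = 1.
From the singleton clause (q23'), q23 = 0.
From the singleton clause (q33'), q33 = 0.
From the singleton clause (q43'), q43 = 0.
Try q21 = 1.
From the singleton clause (q31'), q31 = 0.
From the singleton clause (q32), q32 = 1.
From the singleton clause (q41'), q41 = 0.
From the singleton clause (q42), q42 = 1.
That conflicts with the unit clause (q42').
Undo q21 and try q21 = 0.
From the singleton clause (q22), q22 = 1.
From the singleton clause (q32'), q32 = 0.
From the singleton clause (q31), q31 = 1.
From the singleton clause (q41'), q41 = 0.
From the singleton clause (q42), q42 = 1.
That conflicts with the unit clause (q42').
Either choice for q21 ends in contradiction.
Either choice for q12 ends in contradiction.
Undo q11 and try q11 = 1.
From the singleton clause (q21'), q21 = 0.
From the singleton clause (q31'), q31 = 0.
From the singleton clause (q41'), q41 = 0.
Try q22 = 1.
From the singleton clause (q12'), q12 = 0.
From the singleton clause (q32'), q32 = 0.
From the singleton clause (q33), q33 = 1.
From the singleton clause (q42'), q42 = 0.
From the singleton clause (q43), q43 = 1.
That conflicts with the unit clause (q43').
Undo q22 and try q22 = 0.
From the singleton clause (q23), q23 = 1.
From the singleton clause (q13'), q13 = 0.
From the singleton clause (q33'), q33 = 0.
From the singleton clause (q32), q32 = 1.
From the singleton clause (q12'), q12 = 0.
From the singleton clause (q42'), q42 = 0.
From the singleton clause (q43), q43 = 1.
That conflicts with the unit clause (q43').
Either choice for q22 ends in contradiction.
Either choice for q11 ends in contradiction.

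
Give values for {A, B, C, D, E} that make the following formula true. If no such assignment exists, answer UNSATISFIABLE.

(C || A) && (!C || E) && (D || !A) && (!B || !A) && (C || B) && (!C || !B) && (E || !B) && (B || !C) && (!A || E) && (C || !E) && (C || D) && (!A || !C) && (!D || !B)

Suppose C = true.
From the singleton clause (E), E = true.
From the singleton clause (!B), B = false.
But (B) is also a unit clause — contradiction.
So C must be the other value — set C = false.
From the singleton clause (A), A = true.
From the singleton clause (D), D = true.
From the singleton clause (!B), B = false.
But (B) is also a unit clause — contradiction.
Either choice for C ends in contradiction.

UNSATISFIABLE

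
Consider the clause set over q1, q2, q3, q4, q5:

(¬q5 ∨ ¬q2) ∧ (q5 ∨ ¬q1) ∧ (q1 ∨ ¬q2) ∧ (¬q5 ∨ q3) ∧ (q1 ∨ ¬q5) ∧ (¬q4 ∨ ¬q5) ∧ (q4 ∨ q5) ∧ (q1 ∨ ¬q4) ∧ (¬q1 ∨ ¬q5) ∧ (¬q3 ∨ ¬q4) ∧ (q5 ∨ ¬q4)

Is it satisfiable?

Suppose q5 = False.
The clause (¬q1) is unit, so q1 = False.
The clause (¬q2) is unit, so q2 = False.
The clause (q4) is unit, so q4 = True.
That conflicts with the unit clause (¬q4).
Backtrack on q5: now try q5 = True.
The clause (¬q2) is unit, so q2 = False.
The clause (q3) is unit, so q3 = True.
The clause (q1) is unit, so q1 = True.
That conflicts with the unit clause (¬q1).
Both values of q5 lead to a conflict.
No assignment satisfies every clause.

No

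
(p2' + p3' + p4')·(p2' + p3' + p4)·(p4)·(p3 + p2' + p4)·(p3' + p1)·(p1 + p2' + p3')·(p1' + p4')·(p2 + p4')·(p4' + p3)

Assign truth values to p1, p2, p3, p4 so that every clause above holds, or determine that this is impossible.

UNSATISFIABLE

Unit clause (p4) forces p4 = 1.
Unit clause (p1') forces p1 = 0.
Unit clause (p3') forces p3 = 0.
But (p3) is also a unit clause — contradiction.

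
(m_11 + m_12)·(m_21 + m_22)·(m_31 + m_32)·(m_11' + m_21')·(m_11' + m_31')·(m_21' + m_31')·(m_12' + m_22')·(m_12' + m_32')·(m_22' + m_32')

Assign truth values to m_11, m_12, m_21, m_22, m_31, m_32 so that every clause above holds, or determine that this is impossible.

UNSATISFIABLE

Try m_11 = 1.
(m_21') alone gives m_21 = 0.
(m_22) alone gives m_22 = 1.
(m_31') alone gives m_31 = 0.
(m_32) alone gives m_32 = 1.
Now (m_32') is unsatisfied and unit — conflict.
Undo m_11 and try m_11 = 0.
(m_12) alone gives m_12 = 1.
(m_22') alone gives m_22 = 0.
(m_21) alone gives m_21 = 1.
(m_31') alone gives m_31 = 0.
(m_32) alone gives m_32 = 1.
Now (m_32') is unsatisfied and unit — conflict.
Both values of m_11 lead to a conflict.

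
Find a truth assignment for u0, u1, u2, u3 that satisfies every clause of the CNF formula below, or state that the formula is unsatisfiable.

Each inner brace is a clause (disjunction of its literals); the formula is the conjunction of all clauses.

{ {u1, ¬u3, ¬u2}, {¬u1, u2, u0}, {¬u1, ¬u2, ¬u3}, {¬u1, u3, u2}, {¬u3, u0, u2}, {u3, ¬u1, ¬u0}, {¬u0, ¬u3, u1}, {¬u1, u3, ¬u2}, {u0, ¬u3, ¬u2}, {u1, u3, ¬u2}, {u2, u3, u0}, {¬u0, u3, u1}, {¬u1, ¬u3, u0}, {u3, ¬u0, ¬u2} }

u0 ↦ True, u1 ↦ True, u2 ↦ False, u3 ↦ True

Suppose u1 = True.
Suppose u2 = False.
The clause (u0) is unit, so u0 = True.
The clause (u3) is unit, so u3 = True.
This assignment satisfies each clause.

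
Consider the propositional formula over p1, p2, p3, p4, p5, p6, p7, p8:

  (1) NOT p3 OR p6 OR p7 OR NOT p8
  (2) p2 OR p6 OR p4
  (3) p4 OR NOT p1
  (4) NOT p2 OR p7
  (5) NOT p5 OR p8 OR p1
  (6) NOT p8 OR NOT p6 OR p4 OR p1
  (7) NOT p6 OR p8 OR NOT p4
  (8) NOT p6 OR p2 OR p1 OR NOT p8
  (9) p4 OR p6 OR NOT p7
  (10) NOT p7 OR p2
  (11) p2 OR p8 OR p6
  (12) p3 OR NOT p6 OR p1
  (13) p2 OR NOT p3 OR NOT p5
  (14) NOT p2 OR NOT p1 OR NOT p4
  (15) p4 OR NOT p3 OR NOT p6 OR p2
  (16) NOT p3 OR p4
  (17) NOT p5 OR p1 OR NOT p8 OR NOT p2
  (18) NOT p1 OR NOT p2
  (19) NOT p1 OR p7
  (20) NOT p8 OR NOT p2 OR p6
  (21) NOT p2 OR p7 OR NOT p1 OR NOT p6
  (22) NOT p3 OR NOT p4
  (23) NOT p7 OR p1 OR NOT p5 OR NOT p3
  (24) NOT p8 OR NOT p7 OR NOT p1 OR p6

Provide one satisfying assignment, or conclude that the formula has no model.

Suppose p4 = true.
Unit clause (NOT p3) forces p3 = false.
Suppose p2 = false.
Unit clause (NOT p7) forces p7 = false.
Unit clause (NOT p1) forces p1 = false.
Unit clause (NOT p6) forces p6 = false.
Unit clause (p8) forces p8 = true.
Every clause is now satisfied; p5 is unconstrained.

p1=false, p2=false, p3=false, p4=true, p5=true, p6=false, p7=false, p8=true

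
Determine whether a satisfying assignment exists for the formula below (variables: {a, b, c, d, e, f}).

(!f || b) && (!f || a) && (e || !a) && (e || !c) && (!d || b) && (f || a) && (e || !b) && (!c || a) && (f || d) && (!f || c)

Branch on f: set f = false.
Unit clause (a) forces a = true.
Unit clause (e) forces e = true.
Unit clause (d) forces d = true.
Unit clause (b) forces b = true.
Every clause is now satisfied; c is unconstrained.
A satisfying assignment: a=true, b=true, c=true, d=true, e=true, f=false.

Satisfiable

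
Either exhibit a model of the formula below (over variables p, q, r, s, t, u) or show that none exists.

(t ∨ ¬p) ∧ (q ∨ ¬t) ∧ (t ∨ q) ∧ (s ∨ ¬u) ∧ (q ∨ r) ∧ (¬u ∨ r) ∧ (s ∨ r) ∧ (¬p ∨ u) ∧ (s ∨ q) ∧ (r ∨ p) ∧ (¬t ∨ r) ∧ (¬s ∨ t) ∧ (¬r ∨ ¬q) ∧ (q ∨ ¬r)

Branch on t: set t = True.
Unit clause (q) forces q = True.
Unit clause (r) forces r = True.
Now (¬r) is unsatisfied and unit — conflict.
Undo t and try t = False.
Unit clause (¬p) forces p = False.
Unit clause (q) forces q = True.
Unit clause (r) forces r = True.
Now (¬r) is unsatisfied and unit — conflict.
Both values of t lead to a conflict.

UNSATISFIABLE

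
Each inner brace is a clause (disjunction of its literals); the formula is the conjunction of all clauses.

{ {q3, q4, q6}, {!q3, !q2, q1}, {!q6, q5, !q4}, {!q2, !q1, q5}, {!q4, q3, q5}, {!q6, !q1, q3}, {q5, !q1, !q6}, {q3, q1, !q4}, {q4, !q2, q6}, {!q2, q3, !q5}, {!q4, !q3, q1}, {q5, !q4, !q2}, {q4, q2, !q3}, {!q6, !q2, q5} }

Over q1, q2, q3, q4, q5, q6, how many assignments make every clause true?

There are 2^6 = 64 truth assignments over (q1, q2, q3, q4, q5, q6).
Split on q2. With q2 = true, the clauses containing q2 are satisfied and !q2 drops from the rest; 3 of the 2^5 = 32 assignments to the other variables satisfy what remains.
With q2 = false, by the same count on the reduced clause set, 6 assignments work.
Total: 3 + 6 = 9.

9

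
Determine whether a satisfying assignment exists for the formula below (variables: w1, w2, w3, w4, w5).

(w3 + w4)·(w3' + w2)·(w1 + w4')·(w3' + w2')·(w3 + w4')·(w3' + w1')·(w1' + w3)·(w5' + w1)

Unsatisfiable

Branch on w3: set w3 = 1.
From the singleton clause (w2), w2 = 1.
That conflicts with the unit clause (w2').
Backtrack on w3: now try w3 = 0.
From the singleton clause (w4), w4 = 1.
That conflicts with the unit clause (w4').
Neither w3 = 1 nor w3 = 0 works.
No assignment satisfies every clause.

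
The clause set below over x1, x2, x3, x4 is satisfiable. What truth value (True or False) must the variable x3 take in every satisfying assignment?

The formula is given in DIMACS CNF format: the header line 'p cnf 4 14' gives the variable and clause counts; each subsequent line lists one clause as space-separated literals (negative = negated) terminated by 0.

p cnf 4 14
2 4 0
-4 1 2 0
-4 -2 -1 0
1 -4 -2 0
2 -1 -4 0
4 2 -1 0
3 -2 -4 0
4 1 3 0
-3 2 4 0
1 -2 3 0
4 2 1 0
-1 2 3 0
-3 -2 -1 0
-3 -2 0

Suppose x3 = True.
The clause (¬x2) is unit, so x2 = False.
The clause (x4) is unit, so x4 = True.
The clause (x1) is unit, so x1 = True.
That conflicts with the unit clause (¬x1).
So every satisfying assignment has x3 = False.

False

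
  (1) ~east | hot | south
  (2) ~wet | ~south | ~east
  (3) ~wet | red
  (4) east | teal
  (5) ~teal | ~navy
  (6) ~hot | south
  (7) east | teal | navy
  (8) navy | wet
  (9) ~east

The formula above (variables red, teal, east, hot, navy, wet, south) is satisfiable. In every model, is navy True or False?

False

Suppose navy = 1.
The clause (~teal) is unit, so teal = 0.
The clause (east) is unit, so east = 1.
That conflicts with the unit clause (~east).
So every satisfying assignment has navy = False.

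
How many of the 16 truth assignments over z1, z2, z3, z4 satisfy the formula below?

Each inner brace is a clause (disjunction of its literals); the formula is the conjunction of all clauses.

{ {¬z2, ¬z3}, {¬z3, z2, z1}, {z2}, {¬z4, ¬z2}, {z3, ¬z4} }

2

There are 2^4 = 16 truth assignments over (z1, z2, z3, z4).
Split on z4. With z4 = True, the clauses containing z4 are satisfied and ¬z4 drops from the rest; 0 of the 2^3 = 8 assignments to the other variables satisfy what remains.
With z4 = False, by the same count on the reduced clause set, 2 assignments work.
(One model: z1=F, z2=T, z3=F, z4=F.)
Total: 0 + 2 = 2.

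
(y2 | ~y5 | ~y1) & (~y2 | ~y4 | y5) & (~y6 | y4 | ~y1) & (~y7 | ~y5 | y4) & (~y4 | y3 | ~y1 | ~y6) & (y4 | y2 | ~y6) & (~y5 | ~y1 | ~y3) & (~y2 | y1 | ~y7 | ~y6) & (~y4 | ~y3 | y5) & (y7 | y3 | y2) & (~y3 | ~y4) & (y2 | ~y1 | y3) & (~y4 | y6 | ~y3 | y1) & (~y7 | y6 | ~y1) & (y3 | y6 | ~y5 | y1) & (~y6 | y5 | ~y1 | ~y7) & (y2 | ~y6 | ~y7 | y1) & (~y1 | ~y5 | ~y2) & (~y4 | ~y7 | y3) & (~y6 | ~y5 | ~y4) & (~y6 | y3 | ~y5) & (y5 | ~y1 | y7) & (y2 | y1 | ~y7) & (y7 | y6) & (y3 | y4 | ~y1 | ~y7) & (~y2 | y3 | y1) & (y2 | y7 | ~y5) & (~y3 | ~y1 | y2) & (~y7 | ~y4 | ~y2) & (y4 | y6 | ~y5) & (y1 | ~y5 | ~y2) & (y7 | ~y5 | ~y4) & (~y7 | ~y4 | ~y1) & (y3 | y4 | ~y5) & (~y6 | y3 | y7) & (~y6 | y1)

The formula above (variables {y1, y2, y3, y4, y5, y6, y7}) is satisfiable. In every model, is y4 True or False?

False

Suppose y4 = 1.
(~y3) alone gives y3 = 0.
(~y7) alone gives y7 = 0.
(y2) alone gives y2 = 1.
(y5) alone gives y5 = 1.
That conflicts with the unit clause (~y5).
So every satisfying assignment has y4 = False.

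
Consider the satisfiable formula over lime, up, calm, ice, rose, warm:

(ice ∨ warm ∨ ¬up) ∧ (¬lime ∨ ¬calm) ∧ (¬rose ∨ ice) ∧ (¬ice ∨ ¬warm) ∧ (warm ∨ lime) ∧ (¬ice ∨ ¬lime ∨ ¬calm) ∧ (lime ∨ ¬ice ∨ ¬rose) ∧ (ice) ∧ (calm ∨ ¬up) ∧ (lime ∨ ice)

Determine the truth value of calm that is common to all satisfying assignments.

False

Suppose calm = True.
From the singleton clause (¬lime), lime = False.
From the singleton clause (warm), warm = True.
From the singleton clause (¬ice), ice = False.
Now (ice) is unsatisfied and unit — conflict.
So every satisfying assignment has calm = False.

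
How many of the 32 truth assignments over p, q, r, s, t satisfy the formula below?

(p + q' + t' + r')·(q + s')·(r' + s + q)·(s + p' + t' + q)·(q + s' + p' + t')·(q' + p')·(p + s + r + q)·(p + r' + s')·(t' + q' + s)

There are 2^5 = 32 truth assignments over (p, q, r, s, t).
Split on s. With s = 1, the clauses containing s are satisfied and s' drops from the rest; 2 of the 2^4 = 16 assignments to the other variables satisfy what remains.
With s = 0, by the same count on the reduced clause set, 3 assignments work.
Total: 2 + 3 = 5.

5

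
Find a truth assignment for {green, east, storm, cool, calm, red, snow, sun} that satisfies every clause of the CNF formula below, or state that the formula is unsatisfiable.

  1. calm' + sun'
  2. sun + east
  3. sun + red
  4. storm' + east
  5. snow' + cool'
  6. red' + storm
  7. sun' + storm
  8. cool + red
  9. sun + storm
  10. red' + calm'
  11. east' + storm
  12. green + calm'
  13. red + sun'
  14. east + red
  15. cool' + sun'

Try calm = 0.
Try sun = 0.
From the singleton clause (east), east = 1.
From the singleton clause (red), red = 1.
From the singleton clause (storm), storm = 1.
Try snow = 0.
All clauses hold; green, cool can take either value.

green ↦ 0, east ↦ 1, storm ↦ 1, cool ↦ 1, calm ↦ 0, red ↦ 1, snow ↦ 0, sun ↦ 0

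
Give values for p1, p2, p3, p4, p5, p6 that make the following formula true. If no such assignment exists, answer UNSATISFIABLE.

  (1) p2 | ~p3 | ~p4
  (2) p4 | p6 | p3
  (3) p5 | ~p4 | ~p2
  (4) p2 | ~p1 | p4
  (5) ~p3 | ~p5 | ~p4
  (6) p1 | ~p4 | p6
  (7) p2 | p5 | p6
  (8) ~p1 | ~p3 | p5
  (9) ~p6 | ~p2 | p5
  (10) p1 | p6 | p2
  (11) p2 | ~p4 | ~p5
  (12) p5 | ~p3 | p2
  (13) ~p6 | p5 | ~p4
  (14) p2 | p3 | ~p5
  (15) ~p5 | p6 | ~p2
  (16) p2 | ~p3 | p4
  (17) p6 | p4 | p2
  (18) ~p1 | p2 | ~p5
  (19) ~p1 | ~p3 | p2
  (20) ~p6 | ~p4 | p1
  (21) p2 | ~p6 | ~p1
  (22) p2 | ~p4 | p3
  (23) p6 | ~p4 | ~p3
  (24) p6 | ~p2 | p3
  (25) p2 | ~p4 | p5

Suppose p2 = 0.
Suppose p3 = 0.
The clause (~p5) is unit, so p5 = 0.
The clause (p6) is unit, so p6 = 1.
The clause (~p4) is unit, so p4 = 0.
The clause (~p1) is unit, so p1 = 0.
This assignment satisfies each clause.

p1: 0; p2: 0; p3: 0; p4: 0; p5: 0; p6: 1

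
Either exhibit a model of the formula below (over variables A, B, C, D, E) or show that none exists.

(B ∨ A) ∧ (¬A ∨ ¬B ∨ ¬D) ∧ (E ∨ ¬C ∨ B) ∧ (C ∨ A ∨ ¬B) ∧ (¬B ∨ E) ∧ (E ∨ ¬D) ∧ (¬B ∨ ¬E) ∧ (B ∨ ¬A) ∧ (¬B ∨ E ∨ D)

UNSATISFIABLE

Try B = True.
(E) alone gives E = True.
Now (¬E) is unsatisfied and unit — conflict.
So B must be the other value — set B = False.
(A) alone gives A = True.
Now (¬A) is unsatisfied and unit — conflict.
Both values of B lead to a conflict.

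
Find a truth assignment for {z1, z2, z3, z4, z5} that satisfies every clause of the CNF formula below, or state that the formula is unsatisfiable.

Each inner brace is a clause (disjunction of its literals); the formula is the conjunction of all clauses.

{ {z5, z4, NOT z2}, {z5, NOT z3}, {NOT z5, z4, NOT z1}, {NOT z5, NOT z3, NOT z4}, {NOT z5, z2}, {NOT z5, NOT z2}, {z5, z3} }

Suppose z5 = true.
The clause (z2) is unit, so z2 = true.
That conflicts with the unit clause (NOT z2).
That branch fails; take z5 = false instead.
The clause (NOT z3) is unit, so z3 = false.
That conflicts with the unit clause (z3).
Neither z5 = true nor z5 = false works.

UNSATISFIABLE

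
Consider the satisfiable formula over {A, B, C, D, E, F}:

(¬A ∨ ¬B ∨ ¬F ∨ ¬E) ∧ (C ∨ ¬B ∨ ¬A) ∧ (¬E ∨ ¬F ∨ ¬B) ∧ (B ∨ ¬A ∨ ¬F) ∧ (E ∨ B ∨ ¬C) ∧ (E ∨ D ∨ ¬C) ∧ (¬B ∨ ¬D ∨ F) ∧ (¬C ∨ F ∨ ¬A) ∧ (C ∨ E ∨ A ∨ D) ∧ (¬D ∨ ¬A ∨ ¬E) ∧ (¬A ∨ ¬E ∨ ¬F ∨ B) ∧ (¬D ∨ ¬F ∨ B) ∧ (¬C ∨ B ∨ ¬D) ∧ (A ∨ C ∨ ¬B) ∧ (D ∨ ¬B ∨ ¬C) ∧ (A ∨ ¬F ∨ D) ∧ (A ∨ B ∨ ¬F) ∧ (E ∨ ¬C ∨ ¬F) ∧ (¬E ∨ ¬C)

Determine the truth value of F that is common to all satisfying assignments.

Suppose F = True.
Case E = False:
The clause (¬C) is unit, so C = False.
Case B = False:
The clause (¬A) is unit, so A = False.
That conflicts with the unit clause (A).
Backtrack on B: now try B = True.
The clause (¬A) is unit, so A = False.
That conflicts with the unit clause (A).
Neither B = True nor B = False works.
Backtrack on E: now try E = True.
The clause (¬B) is unit, so B = False.
The clause (¬A) is unit, so A = False.
That conflicts with the unit clause (A).
Neither E = True nor E = False works.
So every satisfying assignment has F = False.

False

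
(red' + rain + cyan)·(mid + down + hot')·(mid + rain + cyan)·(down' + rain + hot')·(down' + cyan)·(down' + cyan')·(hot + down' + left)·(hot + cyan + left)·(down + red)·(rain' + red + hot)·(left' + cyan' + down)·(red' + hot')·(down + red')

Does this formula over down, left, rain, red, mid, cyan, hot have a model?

Try down = 0.
The clause (red) is unit, so red = 1.
But (red') is also a unit clause — contradiction.
Backtrack on down: now try down = 1.
The clause (cyan) is unit, so cyan = 1.
But (cyan') is also a unit clause — contradiction.
Neither down = 1 nor down = 0 works.
No assignment satisfies every clause.

No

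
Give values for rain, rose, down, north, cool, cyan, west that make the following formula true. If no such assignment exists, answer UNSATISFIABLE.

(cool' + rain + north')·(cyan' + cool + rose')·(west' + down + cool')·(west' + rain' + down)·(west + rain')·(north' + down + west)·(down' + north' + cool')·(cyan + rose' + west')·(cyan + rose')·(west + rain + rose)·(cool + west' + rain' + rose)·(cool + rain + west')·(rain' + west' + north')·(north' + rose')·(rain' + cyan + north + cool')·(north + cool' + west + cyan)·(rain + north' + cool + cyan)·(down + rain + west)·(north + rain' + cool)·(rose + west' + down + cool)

rain: 0, rose: 0, down: 1, north: 0, cool: 1, cyan: 0, west: 1

Try west = 1.
Try down = 1.
Try north = 0.
Try cyan = 0.
Unit clause (rose') forces rose = 0.
Try cool = 1.
Unit clause (rain') forces rain = 0.
Every clause now holds.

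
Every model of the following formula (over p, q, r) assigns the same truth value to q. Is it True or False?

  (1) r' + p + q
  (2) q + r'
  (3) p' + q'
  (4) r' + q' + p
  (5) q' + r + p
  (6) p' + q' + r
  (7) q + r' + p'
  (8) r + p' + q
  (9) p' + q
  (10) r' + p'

Suppose q = 1.
(p') alone gives p = 0.
(r') alone gives r = 0.
But (r) is also a unit clause — contradiction.
So every satisfying assignment has q = False.

False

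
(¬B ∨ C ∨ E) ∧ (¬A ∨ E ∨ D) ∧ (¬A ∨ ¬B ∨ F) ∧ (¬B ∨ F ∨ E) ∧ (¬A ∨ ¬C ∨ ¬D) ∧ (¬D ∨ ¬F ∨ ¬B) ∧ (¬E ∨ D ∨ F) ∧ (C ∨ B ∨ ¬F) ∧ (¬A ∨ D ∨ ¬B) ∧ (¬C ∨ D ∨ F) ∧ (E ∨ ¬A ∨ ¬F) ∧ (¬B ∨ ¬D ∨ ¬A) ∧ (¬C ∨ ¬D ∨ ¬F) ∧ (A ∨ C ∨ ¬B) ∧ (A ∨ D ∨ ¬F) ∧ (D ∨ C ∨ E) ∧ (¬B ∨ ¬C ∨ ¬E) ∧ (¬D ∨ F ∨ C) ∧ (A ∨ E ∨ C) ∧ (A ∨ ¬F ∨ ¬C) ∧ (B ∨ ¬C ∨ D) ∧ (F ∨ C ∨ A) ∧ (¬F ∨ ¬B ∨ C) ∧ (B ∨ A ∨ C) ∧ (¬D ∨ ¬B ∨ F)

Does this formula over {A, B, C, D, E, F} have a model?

Satisfiable

Case B = False:
Case C = True:
(D) alone gives D = True.
(¬A) alone gives A = False.
(¬F) alone gives F = False.
All clauses hold; E can take either value.
A satisfying assignment: A: False; B: False; C: True; D: True; E: False; F: False.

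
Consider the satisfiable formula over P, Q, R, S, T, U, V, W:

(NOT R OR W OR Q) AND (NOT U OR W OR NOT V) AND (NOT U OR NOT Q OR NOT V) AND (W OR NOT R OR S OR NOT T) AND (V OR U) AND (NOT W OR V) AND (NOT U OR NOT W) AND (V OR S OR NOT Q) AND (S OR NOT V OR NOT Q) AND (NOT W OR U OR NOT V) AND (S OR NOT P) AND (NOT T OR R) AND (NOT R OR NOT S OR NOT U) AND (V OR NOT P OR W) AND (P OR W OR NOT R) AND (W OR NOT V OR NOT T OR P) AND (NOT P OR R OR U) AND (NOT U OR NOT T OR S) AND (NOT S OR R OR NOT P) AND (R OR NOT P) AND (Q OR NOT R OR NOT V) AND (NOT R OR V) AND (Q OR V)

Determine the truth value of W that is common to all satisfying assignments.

False

Suppose W = true.
Unit clause (V) forces V = true.
Unit clause (NOT U) forces U = false.
But (U) is also a unit clause — contradiction.
So every satisfying assignment has W = False.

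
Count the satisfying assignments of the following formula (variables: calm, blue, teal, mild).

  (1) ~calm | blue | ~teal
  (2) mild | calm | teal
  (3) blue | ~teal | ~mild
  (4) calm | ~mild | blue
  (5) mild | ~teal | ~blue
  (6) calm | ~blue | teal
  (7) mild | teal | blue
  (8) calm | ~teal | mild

5

There are 2^4 = 16 truth assignments over (calm, blue, teal, mild).
Split on mild. With mild = 1, the clauses containing mild are satisfied and ~mild drops from the rest; 4 of the 2^3 = 8 assignments to the other variables satisfy what remains.
With mild = 0, by the same count on the reduced clause set, 1 assignment works.
(One model: calm=F, blue=T, teal=T, mild=T.)
Total: 4 + 1 = 5.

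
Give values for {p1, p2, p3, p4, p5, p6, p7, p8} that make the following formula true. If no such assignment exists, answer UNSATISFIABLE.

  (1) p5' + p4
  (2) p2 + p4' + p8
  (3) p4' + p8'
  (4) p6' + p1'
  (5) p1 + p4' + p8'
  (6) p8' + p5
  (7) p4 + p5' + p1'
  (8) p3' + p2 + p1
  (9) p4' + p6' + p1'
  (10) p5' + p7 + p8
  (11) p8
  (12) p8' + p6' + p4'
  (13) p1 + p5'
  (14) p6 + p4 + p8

UNSATISFIABLE

From the singleton clause (p8), p8 = 1.
From the singleton clause (p4'), p4 = 0.
From the singleton clause (p5'), p5 = 0.
But (p5) is also a unit clause — contradiction.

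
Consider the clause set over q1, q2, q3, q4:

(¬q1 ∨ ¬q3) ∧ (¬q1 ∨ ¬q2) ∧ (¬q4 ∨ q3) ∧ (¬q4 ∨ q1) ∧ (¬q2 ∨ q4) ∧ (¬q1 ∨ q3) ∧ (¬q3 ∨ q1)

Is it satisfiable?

Satisfiable

Branch on q1: set q1 = False.
The clause (¬q4) is unit, so q4 = False.
The clause (¬q2) is unit, so q2 = False.
The clause (¬q3) is unit, so q3 = False.
All clauses are satisfied.
A satisfying assignment: q1 ↦ False, q2 ↦ False, q3 ↦ False, q4 ↦ False.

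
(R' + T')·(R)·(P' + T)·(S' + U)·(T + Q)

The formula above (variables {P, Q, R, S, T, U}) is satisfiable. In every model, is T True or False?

Suppose T = 1.
The clause (R') is unit, so R = 0.
But (R) is also a unit clause — contradiction.
So every satisfying assignment has T = False.

False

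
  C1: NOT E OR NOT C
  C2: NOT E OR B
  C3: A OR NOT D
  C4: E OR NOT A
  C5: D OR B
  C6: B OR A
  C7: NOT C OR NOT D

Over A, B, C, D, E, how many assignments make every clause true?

5

There are 2^5 = 32 truth assignments over (A, B, C, D, E).
Split on B. With B = true, the clauses containing B are satisfied and NOT B drops from the rest; 5 of the 2^4 = 16 assignments to the other variables satisfy what remains.
With B = false, by the same count on the reduced clause set, 0 assignments work.
(One model: A=F, B=T, C=F, D=F, E=F.)
Total: 5 + 0 = 5.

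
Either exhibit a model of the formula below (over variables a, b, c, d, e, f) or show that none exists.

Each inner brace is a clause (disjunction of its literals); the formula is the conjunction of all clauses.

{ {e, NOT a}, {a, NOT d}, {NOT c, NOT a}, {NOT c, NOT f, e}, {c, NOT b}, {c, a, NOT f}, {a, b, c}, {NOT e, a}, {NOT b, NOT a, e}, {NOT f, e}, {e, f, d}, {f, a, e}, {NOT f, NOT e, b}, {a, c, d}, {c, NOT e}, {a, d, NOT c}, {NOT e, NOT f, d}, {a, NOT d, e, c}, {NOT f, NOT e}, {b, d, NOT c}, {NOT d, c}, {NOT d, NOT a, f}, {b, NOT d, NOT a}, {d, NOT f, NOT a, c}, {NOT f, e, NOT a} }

UNSATISFIABLE

Suppose e = true.
(a) alone gives a = true.
(NOT c) alone gives c = false.
Now (c) is unsatisfied and unit — conflict.
Undo e and try e = false.
(NOT a) alone gives a = false.
(NOT d) alone gives d = false.
(NOT f) alone gives f = false.
Now (f) is unsatisfied and unit — conflict.
Neither e = true nor e = false works.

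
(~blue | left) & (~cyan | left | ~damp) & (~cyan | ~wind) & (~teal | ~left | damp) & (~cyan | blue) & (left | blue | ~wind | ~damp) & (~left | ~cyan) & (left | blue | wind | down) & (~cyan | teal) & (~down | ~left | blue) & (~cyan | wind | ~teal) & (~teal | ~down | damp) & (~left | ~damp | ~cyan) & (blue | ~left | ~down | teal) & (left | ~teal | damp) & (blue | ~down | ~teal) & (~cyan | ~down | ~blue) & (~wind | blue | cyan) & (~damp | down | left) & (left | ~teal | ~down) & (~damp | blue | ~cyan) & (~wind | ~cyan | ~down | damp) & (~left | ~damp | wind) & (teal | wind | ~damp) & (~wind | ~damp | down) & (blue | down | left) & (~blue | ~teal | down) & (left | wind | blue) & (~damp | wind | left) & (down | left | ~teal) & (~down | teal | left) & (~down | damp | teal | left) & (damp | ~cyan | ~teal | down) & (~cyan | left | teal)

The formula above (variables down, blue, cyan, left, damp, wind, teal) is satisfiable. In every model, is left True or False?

Suppose left = 0.
(~blue) alone gives blue = 0.
(~cyan) alone gives cyan = 0.
(~wind) alone gives wind = 0.
Now (wind) is unsatisfied and unit — conflict.
So every satisfying assignment has left = True.

True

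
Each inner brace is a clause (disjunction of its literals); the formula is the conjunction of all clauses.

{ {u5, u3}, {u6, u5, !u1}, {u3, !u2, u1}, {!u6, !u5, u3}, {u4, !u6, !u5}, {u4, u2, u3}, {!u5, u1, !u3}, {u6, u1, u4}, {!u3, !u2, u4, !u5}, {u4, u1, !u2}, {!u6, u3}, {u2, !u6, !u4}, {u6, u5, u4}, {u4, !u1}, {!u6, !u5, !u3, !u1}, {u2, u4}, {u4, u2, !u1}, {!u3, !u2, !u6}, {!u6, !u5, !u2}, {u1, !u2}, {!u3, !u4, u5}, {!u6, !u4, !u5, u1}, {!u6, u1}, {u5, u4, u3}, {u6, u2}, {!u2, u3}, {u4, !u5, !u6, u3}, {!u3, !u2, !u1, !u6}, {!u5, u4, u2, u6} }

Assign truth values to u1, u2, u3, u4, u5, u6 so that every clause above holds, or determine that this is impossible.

u1 ↦ true; u2 ↦ true; u3 ↦ true; u4 ↦ true; u5 ↦ true; u6 ↦ false

Case u5 = true:
Case u6 = false:
The clause (u2) is unit, so u2 = true.
The clause (u1) is unit, so u1 = true.
The clause (u4) is unit, so u4 = true.
The clause (u3) is unit, so u3 = true.
Every clause now holds.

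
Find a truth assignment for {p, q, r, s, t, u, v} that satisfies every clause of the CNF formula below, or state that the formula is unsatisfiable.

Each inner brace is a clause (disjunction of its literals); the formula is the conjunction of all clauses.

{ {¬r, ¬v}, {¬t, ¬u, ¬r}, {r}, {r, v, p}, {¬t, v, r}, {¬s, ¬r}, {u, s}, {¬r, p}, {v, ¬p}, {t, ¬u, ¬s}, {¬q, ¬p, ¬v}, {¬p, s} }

From the singleton clause (r), r = True.
From the singleton clause (¬v), v = False.
From the singleton clause (¬s), s = False.
From the singleton clause (u), u = True.
From the singleton clause (¬t), t = False.
From the singleton clause (p), p = True.
But (¬p) is also a unit clause — contradiction.

UNSATISFIABLE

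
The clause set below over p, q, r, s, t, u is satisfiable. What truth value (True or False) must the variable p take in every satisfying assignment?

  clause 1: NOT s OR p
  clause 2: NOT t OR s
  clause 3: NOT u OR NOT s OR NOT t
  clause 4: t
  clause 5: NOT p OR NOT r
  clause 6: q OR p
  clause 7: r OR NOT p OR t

Suppose p = false.
From the singleton clause (NOT s), s = false.
From the singleton clause (NOT t), t = false.
Now (t) is unsatisfied and unit — conflict.
So every satisfying assignment has p = True.

True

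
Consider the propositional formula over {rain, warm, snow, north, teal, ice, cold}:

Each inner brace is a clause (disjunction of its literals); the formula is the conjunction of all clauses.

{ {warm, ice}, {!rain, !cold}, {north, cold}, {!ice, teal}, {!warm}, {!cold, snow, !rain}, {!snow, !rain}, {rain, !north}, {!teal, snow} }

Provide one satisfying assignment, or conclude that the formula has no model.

rain=false, warm=false, snow=true, north=false, teal=true, ice=true, cold=true

Unit clause (!warm) forces warm = false.
Unit clause (ice) forces ice = true.
Unit clause (teal) forces teal = true.
Unit clause (snow) forces snow = true.
Unit clause (!rain) forces rain = false.
Unit clause (!north) forces north = false.
Unit clause (cold) forces cold = true.
This assignment satisfies each clause.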